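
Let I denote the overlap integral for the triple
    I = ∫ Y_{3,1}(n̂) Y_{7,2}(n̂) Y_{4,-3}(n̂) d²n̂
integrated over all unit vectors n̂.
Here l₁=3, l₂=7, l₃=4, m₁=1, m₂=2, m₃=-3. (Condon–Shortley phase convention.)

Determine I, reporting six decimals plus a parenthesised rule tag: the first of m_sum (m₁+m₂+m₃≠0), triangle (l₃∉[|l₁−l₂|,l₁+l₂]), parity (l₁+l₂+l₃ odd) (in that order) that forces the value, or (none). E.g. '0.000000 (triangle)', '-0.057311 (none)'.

Checks pass: Σm=0; 14 even; l₃=4∈[4,10].
(2·3+1)(2·7+1)(2·4+1) = 945
Δ: 6! 0! 8! / 15! → 1/45045
sum: t=3:−1/20736 = -1/20736
3j²(3 7 4; 0 0 0) = Δ·Π!·Σ² = 35/1287  (sign -1)
sum: t=2:+1/241920 = 1/241920
3j²(3 7 4; 1 2 -3) = Δ·Π!·Σ² = 4/1001  (sign -1)
combine: 4πI² = 945·35/1287·4/1001 = 2100/20449
take √, sign +1: I = 0.09040005
No selection rule forces the value: the integral is nonzero (none).

0.090400 (none)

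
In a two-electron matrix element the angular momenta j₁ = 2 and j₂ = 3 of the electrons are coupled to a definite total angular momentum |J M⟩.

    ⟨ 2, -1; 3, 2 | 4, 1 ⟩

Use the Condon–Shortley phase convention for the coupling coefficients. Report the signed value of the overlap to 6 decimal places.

√[9·1!3!5!/10! · 1!3!5!1!5!3!] = √(6480/7)
  +(−1)^0/∏(0,1,3,5,0,0)! = 1/720  (running 1/720)
  +(−1)^1/∏(1,0,2,4,1,1)! = -1/48  (running -7/360)
⟨..|..⟩ = √(6480/7)·(-7/360) = -0.591608

-0.591608  (= −√(7/20))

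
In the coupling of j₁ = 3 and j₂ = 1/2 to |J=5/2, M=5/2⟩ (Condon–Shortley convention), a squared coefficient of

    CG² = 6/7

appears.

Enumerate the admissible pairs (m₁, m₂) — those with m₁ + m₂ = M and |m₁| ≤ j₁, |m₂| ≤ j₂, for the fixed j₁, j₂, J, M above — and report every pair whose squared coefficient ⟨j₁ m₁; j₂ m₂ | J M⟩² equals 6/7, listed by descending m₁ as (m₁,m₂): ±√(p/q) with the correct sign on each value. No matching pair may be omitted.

(3,-1/2): +√(6/7)

Admissible pairs with m₁+m₂ = M = 5/2: (2,1/2), (3,-1/2)
  (m₁,m₂)=(3,-1/2): CG² = 6/7, CG = +√(6/7)   ← matches the target
  (m₁,m₂)=(2,1/2): CG² = 1/7, CG = −√(1/7)
Pairs with CG² = 6/7: (3,-1/2): +√(6/7)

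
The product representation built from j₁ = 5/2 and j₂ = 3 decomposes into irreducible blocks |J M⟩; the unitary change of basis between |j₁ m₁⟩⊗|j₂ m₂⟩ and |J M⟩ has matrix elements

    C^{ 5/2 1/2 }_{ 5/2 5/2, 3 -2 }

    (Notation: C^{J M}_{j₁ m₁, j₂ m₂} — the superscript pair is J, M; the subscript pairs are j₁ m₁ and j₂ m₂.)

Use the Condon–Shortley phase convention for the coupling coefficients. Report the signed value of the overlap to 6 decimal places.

j₁+j₂−J=3  J+j₁−j₂=2  J−j₁+j₂=3  j₁+j₂+J+1=9
(j₁±m₁, j₂±m₂, J±M) = (5,0,1,5,3,2)
P² = 1440/7
sum k=0..0:
  [0] +1/24 = 1/24
S = 1/24
C² = P²·S² = 5/14 ; C = +0.597614

+√(5/14) = +0.597614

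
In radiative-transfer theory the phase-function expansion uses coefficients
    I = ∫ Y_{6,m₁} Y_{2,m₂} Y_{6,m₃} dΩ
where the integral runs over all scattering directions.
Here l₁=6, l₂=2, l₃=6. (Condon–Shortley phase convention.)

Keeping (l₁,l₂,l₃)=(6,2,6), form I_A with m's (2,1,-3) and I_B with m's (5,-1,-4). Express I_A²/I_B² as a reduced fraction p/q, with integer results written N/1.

50/99

Shared (l₁,l₂,l₃)=(6,2,6): N and (l;000)² cancel in I_A²/I_B².
A: Δ = 2!·10!·2!/15! = 1/90090; Racah Σ t=1..2: t=1:−1/60480 t=2:+1/161280 = -1/96768; ⇒ 3j(6 2 6; 2 1 -3)² = 15/1001, sgn +1
B: Δ = 2!·10!·2!/15! = 1/90090; Racah Σ t=0..1: t=0:+1/725760 t=1:−1/7257600 = 1/806400; ⇒ 3j(6 2 6; 5 -1 -4)² = 27/910, sgn +1
I_A²/I_B² = (15/1001)/(27/910) = 50/99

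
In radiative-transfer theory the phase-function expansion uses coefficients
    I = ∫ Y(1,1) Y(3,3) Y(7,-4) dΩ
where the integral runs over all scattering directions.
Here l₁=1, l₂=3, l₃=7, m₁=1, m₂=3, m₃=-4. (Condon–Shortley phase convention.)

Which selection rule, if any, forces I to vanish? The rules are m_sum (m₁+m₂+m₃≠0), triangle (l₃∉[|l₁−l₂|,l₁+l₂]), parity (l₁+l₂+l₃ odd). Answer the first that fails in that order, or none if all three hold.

triangle

Σmᵢ = 0  ✓
l₃∈[|l₁−l₂|,l₁+l₂]=[2,4] required, l₃=7 fails  ✗
Σlᵢ = 11 ⇒ odd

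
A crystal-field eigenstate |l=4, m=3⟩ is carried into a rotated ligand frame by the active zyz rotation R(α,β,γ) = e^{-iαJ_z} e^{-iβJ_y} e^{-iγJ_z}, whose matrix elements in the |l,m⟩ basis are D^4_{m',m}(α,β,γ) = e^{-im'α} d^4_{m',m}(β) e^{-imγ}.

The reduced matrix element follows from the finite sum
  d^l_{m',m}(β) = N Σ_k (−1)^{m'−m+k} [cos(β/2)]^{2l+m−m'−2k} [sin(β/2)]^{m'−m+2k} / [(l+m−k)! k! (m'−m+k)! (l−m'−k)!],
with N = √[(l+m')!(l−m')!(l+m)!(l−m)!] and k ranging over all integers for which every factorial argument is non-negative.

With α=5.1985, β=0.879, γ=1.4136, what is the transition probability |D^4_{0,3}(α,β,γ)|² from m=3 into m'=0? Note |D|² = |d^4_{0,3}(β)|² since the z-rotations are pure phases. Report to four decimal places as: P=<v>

First d^4_{0,3}(β=0.8790), then the phase factors e^{-i(0)α} and e^{-i(3)γ}:
Half-angle: c=0.904965, s=0.425487. N=√(24·24·5040·1)=1703.830978
k∈{3,4} keeps every argument non-negative
  k=3: (−1)^0·1703.8310/(144)·0.9050^5·0.4255^3 = +0.553198
  k=4: (−1)^1·1703.8310/(144)·0.9050^3·0.4255^5 = -0.122290
d^4_{0,3}(0.8790) = +0.553198 -0.122290 = +0.430908
|D^4_{0,3}|² = |d^4_{0,3}(β)|² = (+0.430908)² = 0.185682 (the z-rotation phases have unit modulus)

P=0.1857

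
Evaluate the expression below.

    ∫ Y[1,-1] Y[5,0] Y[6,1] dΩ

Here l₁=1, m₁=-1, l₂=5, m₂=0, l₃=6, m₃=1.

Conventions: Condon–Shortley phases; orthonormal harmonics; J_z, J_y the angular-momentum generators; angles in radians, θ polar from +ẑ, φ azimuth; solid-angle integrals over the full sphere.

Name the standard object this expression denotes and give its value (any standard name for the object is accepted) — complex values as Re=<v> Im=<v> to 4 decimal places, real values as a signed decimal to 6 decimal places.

This is a Gaunt coefficient — the integral of a triple product of spherical harmonics over the sphere.
Checks pass: Σm=0; 12 even; l₃=6∈[4,6].
(2·1+1)(2·5+1)(2·6+1) = 429
Δ: 0! 2! 10! / 13! → 1/858
sum: t=0:+1/14400 = 1/14400
3j²(1 5 6; 0 0 0) = Δ·Π!·Σ² = 6/143  (sign +1)
sum: t=0:+1/28800 = 1/28800
3j²(1 5 6; -1 0 1) = Δ·Π!·Σ² = 7/286  (sign -1)
combine: 4πI² = 429·6/143·7/286 = 63/143
take √, sign -1: I = -0.18723944

Gaunt coefficient, -0.187239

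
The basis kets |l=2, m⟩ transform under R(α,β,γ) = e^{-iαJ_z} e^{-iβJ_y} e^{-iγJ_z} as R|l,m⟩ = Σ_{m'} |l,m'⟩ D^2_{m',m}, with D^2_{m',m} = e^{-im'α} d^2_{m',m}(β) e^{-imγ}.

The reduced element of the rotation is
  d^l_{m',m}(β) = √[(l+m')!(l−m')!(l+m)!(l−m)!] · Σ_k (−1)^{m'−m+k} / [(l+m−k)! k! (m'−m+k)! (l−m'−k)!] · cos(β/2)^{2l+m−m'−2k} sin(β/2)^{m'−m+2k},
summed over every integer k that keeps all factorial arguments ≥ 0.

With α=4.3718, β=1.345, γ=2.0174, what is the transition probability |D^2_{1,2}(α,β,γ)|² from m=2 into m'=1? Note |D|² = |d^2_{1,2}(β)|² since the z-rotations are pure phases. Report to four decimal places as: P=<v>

First d^2_{1,2}(β=1.3450), then the phase factors e^{-i(1)α} and e^{-i(2)γ}:
With c≡cos(β/2)=0.782267 and s≡sin(β/2)=0.622944, N=[6·1·24·1]^{1/2}=12.000000
The bounds max(0,m−m')=1 and min(l+m,l−m')=1 give 1 term
  k=1: (−1)^0·12.0000/(6)·0.7823^3·0.6229^1 = +0.596408
d^2_{1,2}(1.3450) = +0.596408
|D^2_{1,2}|² = |d^2_{1,2}(β)|² = (+0.596408)² = 0.355702 (the z-rotation phases have unit modulus)

P=0.3557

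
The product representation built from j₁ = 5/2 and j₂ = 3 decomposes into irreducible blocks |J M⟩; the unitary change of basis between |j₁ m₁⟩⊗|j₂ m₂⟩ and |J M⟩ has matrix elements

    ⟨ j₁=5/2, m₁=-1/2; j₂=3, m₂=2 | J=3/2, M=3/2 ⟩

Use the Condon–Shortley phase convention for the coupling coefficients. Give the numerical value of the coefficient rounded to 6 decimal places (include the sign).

√[4·4!1!2!/8! · 2!3!5!1!3!0!] = √(288/7)
  +(−1)^3/∏(3,1,0,2,1,0)! = -1/12  (running -1/12)
⟨..|..⟩ = √(288/7)·(-1/12) = -0.534522

−√(2/7) ≈ -0.534522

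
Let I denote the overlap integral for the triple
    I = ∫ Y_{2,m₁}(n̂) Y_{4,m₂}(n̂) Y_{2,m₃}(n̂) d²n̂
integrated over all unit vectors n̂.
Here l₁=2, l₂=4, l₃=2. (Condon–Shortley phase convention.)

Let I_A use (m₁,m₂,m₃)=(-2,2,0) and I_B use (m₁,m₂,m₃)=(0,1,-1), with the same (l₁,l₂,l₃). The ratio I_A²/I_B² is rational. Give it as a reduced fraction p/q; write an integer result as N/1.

1/2

Same 2,4,2: normalisation and zero-m 3j drop out of the ratio.
A: Δ: 4! 0! 4! / 9! → 1/630; sum: t=4:+1/96 = 1/96; 3j²(2 4 2; -2 2 0) = Δ·Π!·Σ² = 1/42  (sign +1)
B: Δ: 4! 0! 4! / 9! → 1/630; sum: t=2:+1/24 = 1/24; 3j²(2 4 2; 0 1 -1) = Δ·Π!·Σ² = 1/21  (sign -1)
I_A²/I_B² = (1/42)/(1/21) = 1/2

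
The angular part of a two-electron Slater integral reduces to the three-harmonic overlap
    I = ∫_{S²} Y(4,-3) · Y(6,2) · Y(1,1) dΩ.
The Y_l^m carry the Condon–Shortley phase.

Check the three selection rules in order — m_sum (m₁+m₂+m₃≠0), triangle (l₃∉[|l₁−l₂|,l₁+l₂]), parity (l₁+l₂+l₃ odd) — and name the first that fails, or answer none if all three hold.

Σmᵢ = 0  ✓
l₃∈[|l₁−l₂|,l₁+l₂]=[2,10] required, l₃=1 fails  ✗
Σlᵢ = 11 ⇒ odd

triangle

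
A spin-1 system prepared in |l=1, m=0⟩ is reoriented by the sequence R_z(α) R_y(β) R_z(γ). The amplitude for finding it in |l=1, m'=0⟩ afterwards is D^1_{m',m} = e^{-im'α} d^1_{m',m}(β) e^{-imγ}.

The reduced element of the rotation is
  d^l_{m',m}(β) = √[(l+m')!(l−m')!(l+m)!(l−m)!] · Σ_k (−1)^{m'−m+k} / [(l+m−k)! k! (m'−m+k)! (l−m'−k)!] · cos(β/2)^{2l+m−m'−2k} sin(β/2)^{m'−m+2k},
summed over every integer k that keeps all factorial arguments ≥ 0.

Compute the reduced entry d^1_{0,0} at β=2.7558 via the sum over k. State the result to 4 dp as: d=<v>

d^1_{0,0}(β=2.7558) via the finite sum:
c=cos(2.755800/2)=0.191702, s=sin(2.755800/2)=0.981453; N=√[1·1·1·1]=1.000000
Admissible k: 0..1 (factorial args all ≥0)
  k=0: (−1)^0·1.0000/(1)·0.1917^2·0.9815^0 = +0.036750
  k=1: (−1)^1·1.0000/(1)·0.1917^0·0.9815^2 = -0.963250
d^1_{0,0}(2.7558) = +0.036750 -0.963250 = -0.926500

d=-0.9265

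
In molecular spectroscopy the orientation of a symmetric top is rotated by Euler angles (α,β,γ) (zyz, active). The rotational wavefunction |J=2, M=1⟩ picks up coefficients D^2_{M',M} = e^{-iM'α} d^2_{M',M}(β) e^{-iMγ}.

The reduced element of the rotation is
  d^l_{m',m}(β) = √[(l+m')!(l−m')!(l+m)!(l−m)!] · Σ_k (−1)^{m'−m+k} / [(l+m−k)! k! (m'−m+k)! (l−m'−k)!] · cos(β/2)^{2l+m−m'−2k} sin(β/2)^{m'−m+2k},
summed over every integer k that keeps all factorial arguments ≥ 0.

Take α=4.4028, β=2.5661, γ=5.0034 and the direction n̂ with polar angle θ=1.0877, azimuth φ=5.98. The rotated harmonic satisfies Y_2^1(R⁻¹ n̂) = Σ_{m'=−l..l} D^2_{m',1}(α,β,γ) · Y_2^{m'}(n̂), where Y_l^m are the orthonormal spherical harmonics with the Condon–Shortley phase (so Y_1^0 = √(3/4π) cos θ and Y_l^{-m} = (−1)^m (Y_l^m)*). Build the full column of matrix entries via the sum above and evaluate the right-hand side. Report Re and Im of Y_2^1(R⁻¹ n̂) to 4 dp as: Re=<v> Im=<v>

Need the full column D^2_{m',1} for m'=−2..2 at α=4.4028, β=2.5661, γ=5.0034.
cos(β/2)=0.283792, sin(β/2)=0.958886
d^2_{-2,1}: single k=3 term ⇒ +0.500416;  D = -0.395138-0.307053i
d^2_{-1,1}: k∈[2..3] ⇒ +0.222155 -0.845411 = -0.623256;  D = -0.514184+0.352225i
d^2_{0,1}: k∈[1..2] ⇒ +0.053684 -0.612881 = -0.559198;  D = -0.160445-0.535686i
d^2_{1,1}: k∈[0..1] ⇒ +0.006486 -0.222155 = -0.215668;  D = +0.215631+0.004006i
d^2_{2,1}: single k=0 term ⇒ -0.043833;  D = -0.014128+0.041493i
Y_2^{m'}(θ=1.0877,φ=5.98) and Σ D·Y over m':
  (-0.3951-0.3071i)·(+0.2489+0.1726i)  (-0.5142+0.3522i)·(+0.3033+0.0949i)  (-0.1604-0.5357i)·(-0.1112+0.0000i)  (+0.2156+0.0040i)·(-0.3033+0.0949i)  (-0.0141+0.0415i)·(+0.2489-0.1726i)
Y_2^1(R⁻¹ n̂) = -0.279014+0.004992i

Re=-0.2790 Im=0.0050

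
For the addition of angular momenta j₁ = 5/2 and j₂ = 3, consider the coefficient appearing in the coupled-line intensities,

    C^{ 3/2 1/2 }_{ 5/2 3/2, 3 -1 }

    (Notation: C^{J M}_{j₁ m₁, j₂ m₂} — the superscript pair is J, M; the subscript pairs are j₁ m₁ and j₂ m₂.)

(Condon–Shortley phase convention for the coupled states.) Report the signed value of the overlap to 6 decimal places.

j₁+j₂−J=4  J+j₁−j₂=1  J−j₁+j₂=2  j₁+j₂+J+1=8
(j₁±m₁, j₂±m₂, J±M) = (4,1,2,4,2,1)
P² = 384/35
sum k=0..1:
  [0] +1/48 = 1/48
  [1] −1/6 = -1/6
S = -7/48
C² = P²·S² = 7/30 ; C = -0.483046

-0.483046  (= −√(7/30))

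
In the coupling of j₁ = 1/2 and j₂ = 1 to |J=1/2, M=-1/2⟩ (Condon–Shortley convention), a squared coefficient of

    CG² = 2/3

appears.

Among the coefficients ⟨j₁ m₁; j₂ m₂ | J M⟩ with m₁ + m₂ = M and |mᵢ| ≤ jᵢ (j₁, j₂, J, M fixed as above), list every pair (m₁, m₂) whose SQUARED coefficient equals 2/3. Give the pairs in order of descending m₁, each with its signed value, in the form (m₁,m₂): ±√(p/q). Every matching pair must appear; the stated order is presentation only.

Admissible pairs with m₁+m₂ = M = -1/2: (-1/2,0), (1/2,-1)
  (m₁,m₂)=(1/2,-1): CG² = 2/3, CG = +√(2/3)   ← matches the target
  (m₁,m₂)=(-1/2,0): CG² = 1/3, CG = −√(1/3)
Pairs with CG² = 2/3: (1/2,-1): +√(2/3)

(1/2,-1): +√(2/3)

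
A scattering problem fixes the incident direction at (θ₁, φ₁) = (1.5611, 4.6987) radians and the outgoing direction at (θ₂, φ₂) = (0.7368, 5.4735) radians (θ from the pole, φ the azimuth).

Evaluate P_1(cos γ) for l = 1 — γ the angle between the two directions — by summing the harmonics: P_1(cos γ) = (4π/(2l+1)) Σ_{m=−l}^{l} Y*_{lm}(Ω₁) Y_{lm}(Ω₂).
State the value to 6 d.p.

0.487287

Summing Y*_{l m}(θ₁,φ₁)·Y_{l m}(θ₂,φ₂) over m ∈ [−1, 1]; prefactor 4π/(2·1+1) = 4.188790:
  [-1]  conj(Y_{1,-1})(Ω₁) = -0.004729-0.345446i ; Y_{1,-1}(Ω₂) = +0.160116+0.168089i ; Δ = +0.057308-0.056106i
  [+0]  conj(Y_{1,0})(Ω₁) = +0.004738-0.000000i ; Y_{1,0}(Ω₂) = +0.361870+0.000000i ; Δ = +0.001714+0.000000i
  [+1]  conj(Y_{1,1})(Ω₁) = +0.004729-0.345446i ; Y_{1,1}(Ω₂) = -0.160116+0.168089i ; Δ = +0.057308+0.056106i
Total Σ_m = +0.116331+0.000000i. Multiply by 4.188790: +0.487287+0.000000i. P_1(cos γ) = 0.487287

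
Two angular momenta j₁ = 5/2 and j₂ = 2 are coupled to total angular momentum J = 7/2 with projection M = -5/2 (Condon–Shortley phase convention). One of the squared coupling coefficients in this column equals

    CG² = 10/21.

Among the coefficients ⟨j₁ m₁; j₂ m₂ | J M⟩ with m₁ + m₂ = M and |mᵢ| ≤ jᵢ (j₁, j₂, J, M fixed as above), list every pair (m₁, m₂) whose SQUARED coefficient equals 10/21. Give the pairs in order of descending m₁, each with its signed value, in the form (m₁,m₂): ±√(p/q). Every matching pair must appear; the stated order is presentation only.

(-5/2,0): −√(10/21)

Admissible pairs with m₁+m₂ = M = -5/2: (-5/2,0), (-3/2,-1), (-1/2,-2)
  (m₁,m₂)=(-1/2,-2): CG² = 32/63, CG = +√(32/63)
  (m₁,m₂)=(-3/2,-1): CG² = 1/63, CG = −√(1/63)
  (m₁,m₂)=(-5/2,0): CG² = 10/21, CG = −√(10/21)   ← matches the target
Pairs with CG² = 10/21: (-5/2,0): −√(10/21)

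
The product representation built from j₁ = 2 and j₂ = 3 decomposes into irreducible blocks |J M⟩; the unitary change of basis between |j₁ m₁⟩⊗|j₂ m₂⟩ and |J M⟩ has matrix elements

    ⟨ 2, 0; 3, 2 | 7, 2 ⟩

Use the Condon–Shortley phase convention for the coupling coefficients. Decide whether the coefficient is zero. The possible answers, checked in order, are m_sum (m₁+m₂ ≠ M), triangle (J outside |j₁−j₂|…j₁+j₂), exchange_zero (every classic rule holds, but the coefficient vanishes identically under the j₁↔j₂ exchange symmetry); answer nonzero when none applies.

triangle

m-sum: m₁+m₂ = 0+2 = 2, M = 2  ✓
triangle: need |j₁−j₂| ≤ J ≤ j₁+j₂, i.e. J ∈ [1, 5]; J = 7 is outside ✗ ⇒ coefficient is 0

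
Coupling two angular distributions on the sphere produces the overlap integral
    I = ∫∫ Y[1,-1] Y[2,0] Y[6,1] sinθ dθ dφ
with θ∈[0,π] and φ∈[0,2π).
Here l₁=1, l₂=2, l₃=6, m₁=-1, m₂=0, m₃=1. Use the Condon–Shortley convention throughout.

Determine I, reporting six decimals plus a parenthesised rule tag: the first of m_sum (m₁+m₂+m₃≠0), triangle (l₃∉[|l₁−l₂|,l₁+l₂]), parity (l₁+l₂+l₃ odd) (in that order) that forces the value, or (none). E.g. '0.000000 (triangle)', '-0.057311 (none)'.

l₃=6 ∉ [1,3] — triangle fails ⇒ I = 0

0.000000 (triangle)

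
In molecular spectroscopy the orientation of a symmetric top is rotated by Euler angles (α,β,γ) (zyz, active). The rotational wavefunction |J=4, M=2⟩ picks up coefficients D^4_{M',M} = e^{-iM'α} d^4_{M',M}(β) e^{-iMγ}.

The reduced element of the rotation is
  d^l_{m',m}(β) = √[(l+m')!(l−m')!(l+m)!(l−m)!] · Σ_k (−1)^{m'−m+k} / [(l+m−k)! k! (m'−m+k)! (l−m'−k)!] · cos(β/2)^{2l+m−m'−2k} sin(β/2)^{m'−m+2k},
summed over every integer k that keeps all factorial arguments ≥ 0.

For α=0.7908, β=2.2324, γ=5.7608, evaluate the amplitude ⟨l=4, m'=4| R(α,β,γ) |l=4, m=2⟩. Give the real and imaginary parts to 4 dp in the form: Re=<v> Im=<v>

Re=-0.0159 Im=-0.0261

Split into d^4_{4,2}(β=2.2324) × two z-phases.
With c≡cos(β/2)=0.439100 and s≡sin(β/2)=0.898438, N=[40320·1·720·2]^{1/2}=7619.763776
k∈{0} keeps every argument non-negative
  k=0: (−1)^2·7619.7638/(1440)·0.4391^6·0.8984^2 = +0.030615
d^4_{4,2}(2.2324) = +0.030615
D = (-0.999767+0.021606i)·(+0.030615)·(+0.502100+0.864809i) = -0.015940-0.026138i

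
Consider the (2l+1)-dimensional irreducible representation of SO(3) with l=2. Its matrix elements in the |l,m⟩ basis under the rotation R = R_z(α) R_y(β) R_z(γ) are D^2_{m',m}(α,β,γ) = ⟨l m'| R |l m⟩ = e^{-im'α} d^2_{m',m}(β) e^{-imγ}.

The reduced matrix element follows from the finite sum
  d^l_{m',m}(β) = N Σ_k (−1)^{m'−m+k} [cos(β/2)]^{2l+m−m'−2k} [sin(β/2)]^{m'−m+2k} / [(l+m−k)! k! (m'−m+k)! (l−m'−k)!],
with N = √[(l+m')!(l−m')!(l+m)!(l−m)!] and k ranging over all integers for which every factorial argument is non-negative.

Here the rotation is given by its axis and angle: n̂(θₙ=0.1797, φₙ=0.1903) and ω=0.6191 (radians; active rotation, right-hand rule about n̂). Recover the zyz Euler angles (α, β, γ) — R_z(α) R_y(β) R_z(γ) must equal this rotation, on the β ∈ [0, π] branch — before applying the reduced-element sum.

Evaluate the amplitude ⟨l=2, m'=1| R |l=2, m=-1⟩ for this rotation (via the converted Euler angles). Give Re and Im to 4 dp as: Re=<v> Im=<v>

Axis–angle → zyz. n̂ = (sinθₙcosφₙ, sinθₙsinφₙ, cosθₙ) = (+0.175508, +0.033808, +0.983897), ω = 0.6191.
R = I cosω + sinω [n̂]ₓ + (1−cosω) n̂n̂ᵀ gives
  R = [+0.820118, -0.569857, +0.051669; +0.572059, +0.814613, -0.095674; +0.012431, +0.108021, +0.994071]
β = atan2(√(R₁₃²+R₂₃²), R₃₃) = 0.108950; α = atan2(R₂₃, R₁₃) mod 2π = 5.207560; γ = atan2(R₃₂, −R₃₁) mod 2π = 1.685367
Split into d^2_{1,-1}(β=0.1089) × two z-phases.
Half-angle: c=0.998517, s=0.054448. N=√(6·1·1·6)=6.000000
k: max(0,(-1)−(1))=0 … min(2+(-1),2−(1))=1
  k=0: (−1)^2·6.0000/(2)·0.9985^2·0.0544^2 = +0.008867
  k=1: (−1)^3·6.0000/(6)·0.9985^0·0.0544^4 = -0.000009
d^2_{1,-1}(0.1089) = +0.008867 -0.000009 = +0.008859
Phases: e^{-i·(1)·5.2076}=+0.475182+0.879888i, e^{-i·(-1)·1.6854}=-0.114320+0.993444i ⇒ D=-0.008225+0.003291i

Re=-0.0082 Im=0.0033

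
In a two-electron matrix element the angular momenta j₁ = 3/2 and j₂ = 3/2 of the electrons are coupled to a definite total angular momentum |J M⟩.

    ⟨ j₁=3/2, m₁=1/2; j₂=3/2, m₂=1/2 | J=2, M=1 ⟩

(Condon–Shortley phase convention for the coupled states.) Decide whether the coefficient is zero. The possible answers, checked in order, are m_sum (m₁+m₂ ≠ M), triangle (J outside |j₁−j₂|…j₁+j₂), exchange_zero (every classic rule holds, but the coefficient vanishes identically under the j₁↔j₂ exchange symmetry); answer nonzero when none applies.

exchange_zero

m-sum: m₁+m₂ = 1/2+1/2 = 1, M = 1  ✓
triangle: |j₁−j₂| = 0 ≤ J = 2 ≤ j₁+j₂ = 3  ✓
exchange: j₁=j₂ and m₁=m₂, and (−1)^(j₁+j₂−J) = (−1)^1 = −1 forces ⟨j₁m₁;j₂m₂|JM⟩ = −⟨j₂m₂;j₁m₁|JM⟩ = −⟨j₁m₁;j₂m₂|JM⟩ ⇒ the coefficient vanishes identically
Racah sum check: Σ_k collapses to 0 ⇒ CG = 0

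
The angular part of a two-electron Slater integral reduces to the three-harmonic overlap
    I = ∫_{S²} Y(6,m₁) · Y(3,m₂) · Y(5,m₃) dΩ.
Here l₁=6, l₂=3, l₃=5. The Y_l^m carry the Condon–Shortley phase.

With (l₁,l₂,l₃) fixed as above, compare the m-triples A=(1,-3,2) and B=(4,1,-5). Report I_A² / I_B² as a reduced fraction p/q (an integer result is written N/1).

Same 6,3,5: normalisation and zero-m 3j drop out of the ratio.
A: Δ: 4! 8! 2! / 15! → 1/675675; sum: t=0:+1/34560 = 1/34560; 3j²(6 3 5; 1 -3 2) = Δ·Π!·Σ² = 7/429  (sign -1)
B: Δ: 4! 8! 2! / 15! → 1/675675; sum: t=2:+1/322560 = 1/322560; 3j²(6 3 5; 4 1 -5) = Δ·Π!·Σ² = 18/1001  (sign +1)
I_A²/I_B² = (7/429)/(18/1001) = 49/54

49/54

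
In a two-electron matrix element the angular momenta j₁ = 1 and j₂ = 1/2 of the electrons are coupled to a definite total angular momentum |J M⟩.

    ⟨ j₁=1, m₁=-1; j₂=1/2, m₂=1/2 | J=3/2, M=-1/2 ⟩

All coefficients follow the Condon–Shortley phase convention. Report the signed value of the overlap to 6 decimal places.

j₁+j₂−J=0  J+j₁−j₂=2  J−j₁+j₂=1  j₁+j₂+J+1=4
(j₁±m₁, j₂±m₂, J±M) = (0,2,1,0,1,2)
P² = 4/3
sum k=0..0:
  [0] +1/2 = 1/2
S = 1/2
C² = P²·S² = 1/3 ; C = +0.577350

+√(1/3) = +0.577350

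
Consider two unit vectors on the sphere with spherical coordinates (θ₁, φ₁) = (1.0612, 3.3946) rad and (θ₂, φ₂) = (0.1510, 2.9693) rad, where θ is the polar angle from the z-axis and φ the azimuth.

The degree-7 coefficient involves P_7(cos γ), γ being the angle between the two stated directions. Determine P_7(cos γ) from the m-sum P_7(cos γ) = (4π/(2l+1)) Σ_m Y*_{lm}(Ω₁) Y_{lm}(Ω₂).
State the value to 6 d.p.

0.322103

Expand P_7 via completeness: Σ_{m} conj(Y_{7,m}) at Ω₁ times Y_{7,m} at Ω₂ —
  m=-7: (0.038422, -0.189293) × (-0.000000, -0.000001) = (-0.000000, 0.000000)  (running Σ = (-0.000000, 0.000000))
  m=-6: (0.021295, 0.403310) × (0.000011, 0.000018) = (-0.000007, 0.000005)  (running Σ = (-0.000007, 0.000005))
  m=-5: (-0.117221, -0.371353) × (-0.000215, -0.000251) = (-0.000068, 0.000109)  (running Σ = (-0.000075, 0.000114))
  m=-4: (0.010321, 0.016507) × (0.002783, 0.002293) = (-0.000009, 0.000070)  (running Σ = (-0.000084, 0.000184))
  m=-3: (0.246033, 0.233385) × (-0.024585, -0.013975) = (-0.002787, -0.009176)  (running Σ = (-0.002872, -0.008992))
  m=-2: (-0.156626, -0.086793) × (0.145250, 0.052131) = (-0.018225, -0.020772)  (running Σ = (-0.021097, -0.029764))
  m=-1: (-0.263191, -0.068048) × (-0.517088, -0.089983) = (0.129970, 0.058869)  (running Σ = (0.108873, 0.029105))
  m=0: (0.216441, -0.000000) × (0.770358, 0.000000) = (0.166737, 0.000000)  (running Σ = (0.275610, 0.029105))
  m=1: (0.263191, -0.068048) × (0.517088, -0.089983) = (0.129970, -0.058869)  (running Σ = (0.405580, -0.029764))
  m=2: (-0.156626, 0.086793) × (0.145250, -0.052131) = (-0.018225, 0.020772)  (running Σ = (0.387354, -0.008992))
  m=3: (-0.246033, 0.233385) × (0.024585, -0.013975) = (-0.002787, 0.009176)  (running Σ = (0.384567, 0.000184))
  m=4: (0.010321, -0.016507) × (0.002783, -0.002293) = (-0.000009, -0.000070)  (running Σ = (0.384558, 0.000114))
  m=5: (0.117221, -0.371353) × (0.000215, -0.000251) = (-0.000068, -0.000109)  (running Σ = (0.384490, 0.000005))
  m=6: (0.021295, -0.403310) × (0.000011, -0.000018) = (-0.000007, -0.000005)  (running Σ = (0.384483, 0.000000))
  m=7: (-0.038422, -0.189293) × (0.000000, -0.000001) = (-0.000000, -0.000000)  (running Σ = (0.384483, 0.000000))
Total Σ_m = (0.384483, 0.000000). Multiply by 0.837758: (0.322103, 0.000000). P_7(cos γ) = 0.322103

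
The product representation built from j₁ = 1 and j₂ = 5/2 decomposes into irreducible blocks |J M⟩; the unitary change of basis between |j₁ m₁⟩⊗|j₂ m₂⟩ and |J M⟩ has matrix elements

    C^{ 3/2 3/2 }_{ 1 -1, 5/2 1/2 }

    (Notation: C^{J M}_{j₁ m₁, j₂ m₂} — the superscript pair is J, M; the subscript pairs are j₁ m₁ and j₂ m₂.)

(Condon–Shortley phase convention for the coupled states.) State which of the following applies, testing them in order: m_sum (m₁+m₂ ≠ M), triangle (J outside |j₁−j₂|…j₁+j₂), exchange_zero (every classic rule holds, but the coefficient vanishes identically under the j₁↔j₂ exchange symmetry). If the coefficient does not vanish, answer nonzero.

m_sum

m-sum: m₁+m₂ = -1+1/2 = -1/2, M = 3/2  ✗ ⇒ coefficient is 0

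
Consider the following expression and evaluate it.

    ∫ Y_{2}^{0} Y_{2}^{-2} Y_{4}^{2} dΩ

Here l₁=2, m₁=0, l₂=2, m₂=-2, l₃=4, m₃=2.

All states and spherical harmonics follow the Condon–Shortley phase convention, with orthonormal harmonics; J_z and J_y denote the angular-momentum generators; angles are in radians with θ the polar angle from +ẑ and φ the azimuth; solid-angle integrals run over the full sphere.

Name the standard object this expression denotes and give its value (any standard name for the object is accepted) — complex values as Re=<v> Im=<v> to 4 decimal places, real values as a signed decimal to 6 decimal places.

Gaunt coefficient, +0.156078

This is a Gaunt coefficient — the integral of a triple product of spherical harmonics over the sphere.
Checks pass: Σm=0; 8 even; l₃=4∈[0,4].
(2·2+1)(2·2+1)(2·4+1) = 225
Δ: 0! 4! 4! / 9! → 1/630
sum: t=0:+1/16 = 1/16
3j²(2 2 4; 0 0 0) = Δ·Π!·Σ² = 2/35  (sign +1)
sum: t=0:+1/96 = 1/96
3j²(2 2 4; 0 -2 2) = Δ·Π!·Σ² = 1/42  (sign +1)
combine: 4πI² = 225·2/35·1/42 = 15/49
take √, sign +1: I = 0.15607835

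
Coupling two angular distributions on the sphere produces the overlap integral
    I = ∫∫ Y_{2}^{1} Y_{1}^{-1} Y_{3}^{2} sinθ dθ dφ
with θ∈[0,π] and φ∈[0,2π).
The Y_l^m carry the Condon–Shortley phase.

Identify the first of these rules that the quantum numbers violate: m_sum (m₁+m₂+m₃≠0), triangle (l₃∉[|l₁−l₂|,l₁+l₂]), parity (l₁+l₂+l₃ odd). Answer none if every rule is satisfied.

m_sum

azimuthal sum: 1 − 1 + 2 = 2  ✗
1 ≤ 3 ≤ 3 (triangle on l)
L = 2 + 1 + 3 = 6 (even)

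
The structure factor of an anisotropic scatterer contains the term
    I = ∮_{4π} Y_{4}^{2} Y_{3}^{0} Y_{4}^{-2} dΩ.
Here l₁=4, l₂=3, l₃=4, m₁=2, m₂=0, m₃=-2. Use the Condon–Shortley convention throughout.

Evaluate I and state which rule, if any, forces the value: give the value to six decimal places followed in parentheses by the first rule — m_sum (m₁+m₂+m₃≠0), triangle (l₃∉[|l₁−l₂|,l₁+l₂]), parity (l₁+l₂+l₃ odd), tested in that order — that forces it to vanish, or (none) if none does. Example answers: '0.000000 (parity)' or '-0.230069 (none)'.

L=11 odd ⇒ parity kills the (l;000) factor ⇒ I = 0

0.000000 (parity)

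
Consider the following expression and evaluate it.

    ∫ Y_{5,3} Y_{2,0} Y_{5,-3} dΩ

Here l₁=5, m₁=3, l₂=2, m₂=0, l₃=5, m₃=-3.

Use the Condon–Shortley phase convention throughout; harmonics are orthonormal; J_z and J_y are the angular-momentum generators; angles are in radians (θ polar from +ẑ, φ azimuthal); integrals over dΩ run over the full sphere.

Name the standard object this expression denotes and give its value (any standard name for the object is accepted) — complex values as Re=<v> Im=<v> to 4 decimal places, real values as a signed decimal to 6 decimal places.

Gaunt coefficient, -0.016174

This is a Gaunt coefficient — the integral of a triple product of spherical harmonics over the sphere.
Checks pass: Σm=0; 12 even; l₃=5∈[3,7].
(2·5+1)(2·2+1)(2·5+1) = 605
Δ: 2! 8! 2! / 13! → 1/38610
sum: t=0:+1/2880 t=1:−1/576 t=2:+1/2880 = -1/960
3j²(5 2 5; 0 0 0) = Δ·Π!·Σ² = 10/429  (sign +1)
sum: t=0:+1/5760 t=1:−1/5040 t=2:+1/161280 = -1/53760
3j²(5 2 5; 3 0 -3) = Δ·Π!·Σ² = 1/4290  (sign -1)
combine: 4πI² = 605·10/429·1/4290 = 5/1521
take √, sign -1: I = -0.01617393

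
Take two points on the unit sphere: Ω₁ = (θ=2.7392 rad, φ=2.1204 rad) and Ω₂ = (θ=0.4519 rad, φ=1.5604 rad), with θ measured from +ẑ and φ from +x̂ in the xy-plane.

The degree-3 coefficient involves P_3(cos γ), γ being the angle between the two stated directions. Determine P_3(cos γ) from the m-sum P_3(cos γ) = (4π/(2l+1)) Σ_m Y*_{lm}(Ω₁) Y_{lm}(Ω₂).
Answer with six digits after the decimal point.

0.228223

Expand P_3 via completeness: Σ_{m} conj(Y_{3,m}) at Ω₁ times Y_{3,m} at Ω₂ —
  [-3]  conj(Y_{3,-3})(Ω₁) = 0.02498 + 0.00195j ; Y_{3,-3}(Ω₂) = -0.00108 + 0.03472j ; Δ = -0.00009 + 0.00087j
  [-2]  conj(Y_{3,-2})(Ω₁) = 0.06552 + 0.12848j ; Y_{3,-2}(Ω₂) = -0.17528 - 0.00365j ; Δ = -0.01102 - 0.02276j
  [-1]  conj(Y_{3,-1})(Ω₁) = -0.21375 + 0.34894j ; Y_{3,-1}(Ω₂) = 0.00447 - 0.42992j ; Δ = 0.14906 + 0.09345j
  [+0]  conj(Y_{3,0})(Ω₁) = -0.42343 + 0.00000j ; Y_{3,0}(Ω₂) = 0.35135 + 0.00000j ; Δ = -0.14877 + 0.00000j
  [+1]  conj(Y_{3,1})(Ω₁) = 0.21375 + 0.34894j ; Y_{3,1}(Ω₂) = -0.00447 - 0.42992j ; Δ = 0.14906 - 0.09345j
  [+2]  conj(Y_{3,2})(Ω₁) = 0.06552 - 0.12848j ; Y_{3,2}(Ω₂) = -0.17528 + 0.00365j ; Δ = -0.01102 + 0.02276j
  [+3]  conj(Y_{3,3})(Ω₁) = -0.02498 + 0.00195j ; Y_{3,3}(Ω₂) = 0.00108 + 0.03472j ; Δ = -0.00009 - 0.00087j
Σ over m = 0.12713 - 0.00000j; ×(4π/7) → 0.22822 - 0.00000j. Real part: 0.228223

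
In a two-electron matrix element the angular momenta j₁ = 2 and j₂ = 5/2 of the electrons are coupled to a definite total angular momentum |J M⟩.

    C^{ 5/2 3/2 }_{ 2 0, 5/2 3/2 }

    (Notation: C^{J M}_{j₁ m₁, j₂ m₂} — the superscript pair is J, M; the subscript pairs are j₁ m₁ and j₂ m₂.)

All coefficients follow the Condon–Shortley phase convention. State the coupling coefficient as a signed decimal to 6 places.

√[6·2!2!3!/8! · 2!2!4!1!4!1!] = √(288/35)
  +(−1)^1/∏(1,1,1,3,1,0)! = -1/6  (running -1/6)
  +(−1)^2/∏(2,0,0,2,2,1)! = 1/8  (running -1/24)
⟨..|..⟩ = √(288/35)·(-1/24) = -0.119523

−√(1/70) ≈ -0.119523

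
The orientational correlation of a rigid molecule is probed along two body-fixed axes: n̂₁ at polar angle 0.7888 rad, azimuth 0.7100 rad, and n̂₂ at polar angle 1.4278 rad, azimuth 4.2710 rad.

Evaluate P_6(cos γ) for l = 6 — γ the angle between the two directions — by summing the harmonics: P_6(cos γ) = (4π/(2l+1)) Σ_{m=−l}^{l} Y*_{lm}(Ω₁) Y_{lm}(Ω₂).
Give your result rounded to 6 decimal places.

0.283751

Summing Y*_{l m}(θ₁,φ₁)·Y_{l m}(θ₂,φ₂) over m ∈ [−6, 6]; prefactor 4π/(2·6+1) = 0.966644:
  m=-6: (-0.026938, -0.055427) × (0.400097, -0.215084) = (-0.022699, -0.016382)  (running Σ = (-0.022699, -0.016382))
  m=-5: (-0.194594, -0.084208) × (-0.182241, -0.134599) = (0.024129, 0.041538)  (running Σ = (0.001429, 0.025156))
  m=-4: (-0.385265, 0.119849) × (0.051467, -0.260909) = (0.011441, 0.106687)  (running Σ = (0.012871, 0.131843))
  m=-3: (-0.214191, 0.342245) × (-0.242375, 0.061019) = (0.031031, -0.096021)  (running Σ = (0.043902, 0.035822))
  m=-2: (0.004910, 0.032314) × (-0.131307, -0.159739) = (0.004517, -0.005027)  (running Σ = (0.048419, 0.030795))
  m=-1: (-0.274901, -0.236286) × (-0.109337, 0.231412) = (0.084736, -0.037781)  (running Σ = (0.133155, -0.006986))
  m=0: (-0.143007, -0.000000) × (-0.190425, 0.000000) = (0.027232, 0.000000)  (running Σ = (0.160387, -0.006986))
  m=1: (0.274901, -0.236286) × (0.109337, 0.231412) = (0.084736, 0.037781)  (running Σ = (0.245124, 0.030795))
  m=2: (0.004910, -0.032314) × (-0.131307, 0.159739) = (0.004517, 0.005027)  (running Σ = (0.249641, 0.035822))
  m=3: (0.214191, 0.342245) × (0.242375, 0.061019) = (0.031031, 0.096021)  (running Σ = (0.280672, 0.131843))
  m=4: (-0.385265, -0.119849) × (0.051467, 0.260909) = (0.011441, -0.106687)  (running Σ = (0.292113, 0.025156))
  m=5: (0.194594, -0.084208) × (0.182241, -0.134599) = (0.024129, -0.041538)  (running Σ = (0.316242, -0.016382))
  m=6: (-0.026938, 0.055427) × (0.400097, 0.215084) = (-0.022699, 0.016382)  (running Σ = (0.293542, 0.000000))
Total Σ_m = (0.293542, 0.000000). Multiply by 0.966644: (0.283751, 0.000000). P_6(cos γ) = 0.283751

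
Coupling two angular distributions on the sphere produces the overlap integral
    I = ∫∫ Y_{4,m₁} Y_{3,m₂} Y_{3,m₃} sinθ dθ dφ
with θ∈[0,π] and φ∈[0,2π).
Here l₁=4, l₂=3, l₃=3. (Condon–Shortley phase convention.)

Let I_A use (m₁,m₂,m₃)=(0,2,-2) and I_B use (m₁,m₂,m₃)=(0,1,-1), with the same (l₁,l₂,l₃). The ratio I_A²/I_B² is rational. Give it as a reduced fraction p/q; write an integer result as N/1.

49/1

Same 4,3,3: normalisation and zero-m 3j drop out of the ratio.
A: Δ: 4! 4! 2! / 11! → 1/34650; sum: t=3:−1/72 t=4:+1/576 = -7/576; 3j²(4 3 3; 0 2 -2) = Δ·Π!·Σ² = 7/198  (sign +1)
B: Δ: 4! 4! 2! / 11! → 1/34650; sum: t=2:+1/32 t=3:−1/36 t=4:+1/1152 = 5/1152; 3j²(4 3 3; 0 1 -1) = Δ·Π!·Σ² = 1/1386  (sign +1)
I_A²/I_B² = (7/198)/(1/1386) = 49/1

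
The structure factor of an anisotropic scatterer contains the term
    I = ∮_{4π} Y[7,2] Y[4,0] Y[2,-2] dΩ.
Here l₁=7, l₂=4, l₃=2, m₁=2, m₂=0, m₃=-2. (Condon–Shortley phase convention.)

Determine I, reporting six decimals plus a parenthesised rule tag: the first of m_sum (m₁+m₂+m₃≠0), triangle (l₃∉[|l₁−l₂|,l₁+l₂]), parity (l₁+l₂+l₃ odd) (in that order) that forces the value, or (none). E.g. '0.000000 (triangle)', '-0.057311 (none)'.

0.000000 (triangle)

triangle: need 3≤l₃≤11, have 2; I=0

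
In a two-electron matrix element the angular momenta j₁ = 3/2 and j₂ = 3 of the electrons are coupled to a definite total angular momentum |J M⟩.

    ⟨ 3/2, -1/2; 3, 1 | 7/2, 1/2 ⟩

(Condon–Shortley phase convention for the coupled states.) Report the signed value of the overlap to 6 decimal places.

triangle: 1!×2!×5!/9! = 240/362880
(j±m)!: 1!×2!×4!×2!×4!×3! = 13824
prefactor² = (2J+1)×Δ×N² = 512/7
  k=0: +1/(0!×1!×2!×4!×0!×1!) = 1/48
  k=1: −1/(1!×0!×1!×3!×1!×2!) = -1/12
Σ = -1/16  ⇒  CG² = 512/7×(-1/16)² = 2/7
CG = −√(2/7) = -0.534522

-0.534522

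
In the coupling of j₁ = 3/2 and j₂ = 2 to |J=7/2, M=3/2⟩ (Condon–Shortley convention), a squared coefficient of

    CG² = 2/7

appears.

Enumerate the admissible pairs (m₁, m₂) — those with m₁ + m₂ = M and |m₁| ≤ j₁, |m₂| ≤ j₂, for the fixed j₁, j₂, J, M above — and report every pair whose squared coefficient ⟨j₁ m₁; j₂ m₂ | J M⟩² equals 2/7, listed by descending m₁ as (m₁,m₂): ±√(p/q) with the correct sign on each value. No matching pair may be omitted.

Admissible pairs with m₁+m₂ = M = 3/2: (-1/2,2), (1/2,1), (3/2,0)
  (m₁,m₂)=(3/2,0): CG² = 2/7, CG = +√(2/7)   ← matches the target
  (m₁,m₂)=(1/2,1): CG² = 4/7, CG = +√(4/7)
  (m₁,m₂)=(-1/2,2): CG² = 1/7, CG = +√(1/7)
Pairs with CG² = 2/7: (3/2,0): +√(2/7)

(3/2,0): +√(2/7)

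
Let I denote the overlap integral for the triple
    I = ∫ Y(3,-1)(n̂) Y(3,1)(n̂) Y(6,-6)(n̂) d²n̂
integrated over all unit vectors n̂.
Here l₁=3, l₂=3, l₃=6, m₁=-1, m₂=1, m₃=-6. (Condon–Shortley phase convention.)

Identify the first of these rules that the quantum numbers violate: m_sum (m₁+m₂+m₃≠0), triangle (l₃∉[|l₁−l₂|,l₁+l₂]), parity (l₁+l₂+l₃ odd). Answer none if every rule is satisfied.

m_sum

m₁+m₂+m₃ = -1 + 1 − 6 = -6  ✗
triangle: |3−3|=0 ≤ l₃=6 ≤ 3+3=6
parity: l₁+l₂+l₃ = 12 is even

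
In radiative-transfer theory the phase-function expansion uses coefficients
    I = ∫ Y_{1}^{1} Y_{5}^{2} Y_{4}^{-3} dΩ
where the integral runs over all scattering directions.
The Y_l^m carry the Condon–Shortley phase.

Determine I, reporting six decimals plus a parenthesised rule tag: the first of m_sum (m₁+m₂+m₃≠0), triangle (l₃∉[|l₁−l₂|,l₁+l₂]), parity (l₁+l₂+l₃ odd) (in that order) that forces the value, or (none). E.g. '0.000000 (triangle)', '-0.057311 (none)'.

0.085055 (none)

Checks pass: Σm=0; 10 even; l₃=4∈[4,6].
(2·1+1)(2·5+1)(2·4+1) = 297
Δ: 2! 0! 8! / 11! → 1/495
sum: t=1:−1/576 = -1/576
3j²(1 5 4; 0 0 0) = Δ·Π!·Σ² = 5/99  (sign -1)
sum: t=0:+1/10080 = 1/10080
3j²(1 5 4; 1 2 -3) = Δ·Π!·Σ² = 1/165  (sign -1)
combine: 4πI² = 297·5/99·1/165 = 1/11
take √, sign +1: I = 0.08505478
No selection rule forces the value: the integral is nonzero (none).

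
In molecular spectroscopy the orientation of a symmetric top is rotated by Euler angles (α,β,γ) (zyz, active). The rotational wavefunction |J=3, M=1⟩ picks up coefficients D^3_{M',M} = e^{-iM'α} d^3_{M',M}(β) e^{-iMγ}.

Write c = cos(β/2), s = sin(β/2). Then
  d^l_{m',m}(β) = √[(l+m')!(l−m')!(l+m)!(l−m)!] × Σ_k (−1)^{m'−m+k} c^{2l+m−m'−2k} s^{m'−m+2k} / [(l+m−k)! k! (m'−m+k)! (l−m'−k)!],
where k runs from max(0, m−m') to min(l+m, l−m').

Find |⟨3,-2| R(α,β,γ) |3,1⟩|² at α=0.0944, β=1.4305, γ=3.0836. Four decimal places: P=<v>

Split into d^3_{-2,1}(β=1.4305) × two z-phases.
c=cos(1.430500/2)=0.754929, s=sin(1.430500/2)=0.655806; N=√[1·120·24·2]=75.894664
Admissible k: 3..4 (factorial args all ≥0)
  k=3: (−1)^0·75.8947/(12)·0.7549^3·0.6558^3 = +0.767495
  k=4: (−1)^1·75.8947/(24)·0.7549^1·0.6558^5 = -0.289590
d^3_{-2,1}(1.4305) = +0.767495 -0.289590 = +0.477905
|D^3_{-2,1}|² = |d^3_{-2,1}(β)|² = (+0.477905)² = 0.228393 (the z-rotation phases have unit modulus)

P=0.2284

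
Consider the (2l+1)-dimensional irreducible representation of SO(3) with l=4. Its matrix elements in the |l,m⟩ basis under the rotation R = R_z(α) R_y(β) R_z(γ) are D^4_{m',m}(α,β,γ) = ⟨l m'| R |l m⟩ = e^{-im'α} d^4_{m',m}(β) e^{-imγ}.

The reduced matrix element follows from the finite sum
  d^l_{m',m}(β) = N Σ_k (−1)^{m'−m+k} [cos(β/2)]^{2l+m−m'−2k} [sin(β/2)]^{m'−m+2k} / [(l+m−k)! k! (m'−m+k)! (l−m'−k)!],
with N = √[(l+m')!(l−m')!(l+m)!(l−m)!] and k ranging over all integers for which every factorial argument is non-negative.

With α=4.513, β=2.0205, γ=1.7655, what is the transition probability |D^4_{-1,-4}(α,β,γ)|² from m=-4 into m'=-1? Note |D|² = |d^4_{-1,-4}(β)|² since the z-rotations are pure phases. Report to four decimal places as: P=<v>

P=0.0373

Split into d^4_{-1,-4}(β=2.0205) × two z-phases.
Half-angle: c=0.531649, s=0.846965. N=√(6·120·1·40320)=5387.986637
k: max(0,(-4)−(-1))=0 … min(4+(-4),4−(-1))=0
  k=0: (−1)^3·5387.9866/(720)·0.5316^5·0.8470^3 = -0.193115
d^4_{-1,-4}(2.0205) = -0.193115
|D^4_{-1,-4}|² = |d^4_{-1,-4}(β)|² = (-0.193115)² = 0.037293 (the z-rotation phases have unit modulus)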